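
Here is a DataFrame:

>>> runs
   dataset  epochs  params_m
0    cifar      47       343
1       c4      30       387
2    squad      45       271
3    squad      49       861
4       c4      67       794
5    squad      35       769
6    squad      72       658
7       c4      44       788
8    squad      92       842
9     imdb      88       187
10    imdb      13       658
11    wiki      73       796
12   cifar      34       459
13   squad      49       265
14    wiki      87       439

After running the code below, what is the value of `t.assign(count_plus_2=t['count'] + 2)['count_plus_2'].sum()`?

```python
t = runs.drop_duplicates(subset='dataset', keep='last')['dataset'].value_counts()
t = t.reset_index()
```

drop duplicate dataset (keep=last):
   dataset  epochs  params_m
7       c4      44       788
10    imdb      13       658
12   cifar      34       459
13   squad      49       265
14    wiki      87       439
value_counts of dataset:
dataset
c4       1
imdb     1
cifar    1
squad    1
wiki     1
Name: count, dtype: int64
reset_index():
  dataset  count
0      c4      1
1    imdb      1
2   cifar      1
3   squad      1
4    wiki      1
add column count_plus_2 = t['count'] + 2:
  dataset  count  count_plus_2
0      c4      1             3
1    imdb      1             3
2   cifar      1             3
3   squad      1             3
4    wiki      1             3

15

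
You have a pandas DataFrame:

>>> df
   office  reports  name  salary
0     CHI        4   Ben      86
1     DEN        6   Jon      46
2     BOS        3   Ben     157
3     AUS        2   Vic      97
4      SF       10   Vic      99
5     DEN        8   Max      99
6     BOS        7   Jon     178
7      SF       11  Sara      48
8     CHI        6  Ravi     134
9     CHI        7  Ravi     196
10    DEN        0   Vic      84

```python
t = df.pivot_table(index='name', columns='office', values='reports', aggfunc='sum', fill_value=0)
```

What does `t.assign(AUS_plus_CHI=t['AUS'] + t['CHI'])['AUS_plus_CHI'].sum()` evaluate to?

pivot: rows=name, cols=office, sum(reports):
office  AUS  BOS  CHI  DEN  SF
name                          
Ben       0    3    4    0   0
Jon       0    7    0    6   0
Max       0    0    0    8   0
Ravi      0    0   13    0   0
Sara      0    0    0    0  11
Vic       2    0    0    0  10
add column AUS_plus_CHI = t['AUS'] + t['CHI']:
office  AUS  BOS  CHI  DEN  SF  AUS_plus_CHI
name                                        
Ben       0    3    4    0   0             4
Jon       0    7    0    6   0             0
Max       0    0    0    8   0             0
Ravi      0    0   13    0   0            13
Sara      0    0    0    0  11             0
Vic       2    0    0    0  10             2
Taking the sum of column 'AUS_plus_CHI' gives 19.

19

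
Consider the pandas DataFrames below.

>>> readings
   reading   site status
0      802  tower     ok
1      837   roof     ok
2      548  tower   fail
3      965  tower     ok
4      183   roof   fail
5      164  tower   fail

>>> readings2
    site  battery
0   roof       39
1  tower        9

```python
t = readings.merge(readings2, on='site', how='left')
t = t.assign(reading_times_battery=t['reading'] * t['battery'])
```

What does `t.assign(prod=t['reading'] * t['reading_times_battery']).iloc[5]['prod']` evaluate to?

242064

merge on 'site' (how='left') → 6 rows:
   reading   site status  battery
0      802  tower     ok        9
1      837   roof     ok       39
2      548  tower   fail        9
3      965  tower     ok        9
4      183   roof   fail       39
5      164  tower   fail        9
add column reading_times_battery = t['reading'] * t['battery']:
   reading   site status  battery  reading_times_battery
0      802  tower     ok        9                   7218
1      837   roof     ok       39                  32643
2      548  tower   fail        9                   4932
3      965  tower     ok        9                   8685
4      183   roof   fail       39                   7137
5      164  tower   fail        9                   1476
add column prod = t['reading'] * t['reading_times_battery']:
   reading   site status  battery  reading_times_battery      prod
0      802  tower     ok        9                   7218   5788836
1      837   roof     ok       39                  32643  27322191
2      548  tower   fail        9                   4932   2702736
3      965  tower     ok        9                   8685   8381025
4      183   roof   fail       39                   7137   1306071
5      164  tower   fail        9                   1476    242064
The value at position 5, column 'prod' is 242064.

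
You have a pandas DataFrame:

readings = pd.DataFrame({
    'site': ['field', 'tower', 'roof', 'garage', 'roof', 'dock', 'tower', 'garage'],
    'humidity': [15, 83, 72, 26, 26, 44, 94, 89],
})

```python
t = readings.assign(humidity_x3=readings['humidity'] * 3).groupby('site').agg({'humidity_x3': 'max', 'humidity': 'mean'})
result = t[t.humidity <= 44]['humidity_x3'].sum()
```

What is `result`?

177

add column humidity_x3 = readings['humidity'] * 3:
     site  humidity  humidity_x3
0   field        15           45
1   tower        83          249
2    roof        72          216
3  garage        26           78
4    roof        26           78
5    dock        44          132
6   tower        94          282
7  garage        89          267
group by site: max(humidity_x3), mean(humidity):
        humidity_x3  humidity
site                         
dock            132      44.0
field            45      15.0
garage          267      57.5
roof            216      49.0
tower           282      88.5
filter rows where humidity <= 44:
       humidity_x3  humidity
site                        
dock           132      44.0
field           45      15.0
sum of column 'humidity_x3' → 177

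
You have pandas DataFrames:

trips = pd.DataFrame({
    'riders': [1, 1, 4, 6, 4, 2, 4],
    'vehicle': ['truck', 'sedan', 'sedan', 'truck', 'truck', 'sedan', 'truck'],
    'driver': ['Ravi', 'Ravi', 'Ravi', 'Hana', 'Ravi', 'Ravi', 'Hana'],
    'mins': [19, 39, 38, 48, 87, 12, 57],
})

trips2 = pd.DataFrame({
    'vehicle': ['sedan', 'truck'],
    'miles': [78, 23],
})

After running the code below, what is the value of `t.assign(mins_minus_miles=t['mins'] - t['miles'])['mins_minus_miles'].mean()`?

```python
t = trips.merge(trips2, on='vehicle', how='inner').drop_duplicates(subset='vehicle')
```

merge on 'vehicle' (how='inner') → 7 rows:
   riders vehicle driver  mins  miles
0       1   truck   Ravi    19     23
1       1   sedan   Ravi    39     78
2       4   sedan   Ravi    38     78
3       6   truck   Hana    48     23
4       4   truck   Ravi    87     23
5       2   sedan   Ravi    12     78
6       4   truck   Hana    57     23
drop duplicate vehicle (keep=first):
   riders vehicle driver  mins  miles
0       1   truck   Ravi    19     23
1       1   sedan   Ravi    39     78
add column mins_minus_miles = t['mins'] - t['miles']:
   riders vehicle driver  mins  miles  mins_minus_miles
0       1   truck   Ravi    19     23                -4
1       1   sedan   Ravi    39     78               -39

-21.5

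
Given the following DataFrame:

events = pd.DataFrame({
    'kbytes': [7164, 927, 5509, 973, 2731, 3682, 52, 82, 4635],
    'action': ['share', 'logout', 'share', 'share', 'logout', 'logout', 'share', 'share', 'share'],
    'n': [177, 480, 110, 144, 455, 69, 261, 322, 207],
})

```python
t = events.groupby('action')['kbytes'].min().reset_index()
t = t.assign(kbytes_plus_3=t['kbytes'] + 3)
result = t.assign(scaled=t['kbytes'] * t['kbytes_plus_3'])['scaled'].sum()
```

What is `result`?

864970

group by action, min of kbytes:
action
logout    927
share      52
Name: kbytes, dtype: int64
reset_index():
   action  kbytes
0  logout     927
1   share      52
add column kbytes_plus_3 = t['kbytes'] + 3:
   action  kbytes  kbytes_plus_3
0  logout     927            930
1   share      52             55
add column scaled = t['kbytes'] * t['kbytes_plus_3']:
   action  kbytes  kbytes_plus_3  scaled
0  logout     927            930  862110
1   share      52             55    2860
So sum() = 864970.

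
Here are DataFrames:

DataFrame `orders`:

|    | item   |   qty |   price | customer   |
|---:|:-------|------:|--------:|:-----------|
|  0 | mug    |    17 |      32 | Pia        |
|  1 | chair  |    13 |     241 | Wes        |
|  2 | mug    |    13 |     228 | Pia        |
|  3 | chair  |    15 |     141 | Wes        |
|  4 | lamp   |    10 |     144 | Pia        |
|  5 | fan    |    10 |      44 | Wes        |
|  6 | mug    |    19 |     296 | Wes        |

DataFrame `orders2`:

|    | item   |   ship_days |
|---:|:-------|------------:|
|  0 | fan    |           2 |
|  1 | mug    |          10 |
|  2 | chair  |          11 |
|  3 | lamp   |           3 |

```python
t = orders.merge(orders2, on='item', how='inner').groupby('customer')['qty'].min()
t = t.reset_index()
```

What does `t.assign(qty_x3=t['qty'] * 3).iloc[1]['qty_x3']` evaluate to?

merge on 'item' (how='inner') → 7 rows:
    item  qty  price customer  ship_days
0    mug   17     32      Pia         10
1  chair   13    241      Wes         11
2    mug   13    228      Pia         10
3  chair   15    141      Wes         11
4   lamp   10    144      Pia          3
5    fan   10     44      Wes          2
6    mug   19    296      Wes         10
group by customer, min of qty:
customer
Pia    10
Wes    10
Name: qty, dtype: int64
reset_index():
  customer  qty
0      Pia   10
1      Wes   10
add column qty_x3 = t['qty'] * 3:
  customer  qty  qty_x3
0      Pia   10      30
1      Wes   10      30

30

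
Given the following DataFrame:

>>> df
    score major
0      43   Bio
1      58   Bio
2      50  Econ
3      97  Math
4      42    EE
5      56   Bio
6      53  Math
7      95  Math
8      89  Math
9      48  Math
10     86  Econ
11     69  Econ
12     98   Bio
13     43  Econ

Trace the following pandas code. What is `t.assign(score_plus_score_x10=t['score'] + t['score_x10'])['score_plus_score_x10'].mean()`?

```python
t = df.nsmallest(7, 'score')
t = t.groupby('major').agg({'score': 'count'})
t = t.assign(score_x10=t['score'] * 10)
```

19.25

take 7 rows with smallest score:
    score major
4      42    EE
0      43   Bio
13     43  Econ
9      48  Math
2      50  Econ
6      53  Math
5      56   Bio
group by major, count of score:
       score
major       
Bio        2
EE         1
Econ       2
Math       2
add column score_x10 = t['score'] * 10:
       score  score_x10
major                  
Bio        2         20
EE         1         10
Econ       2         20
Math       2         20
add column score_plus_score_x10 = t['score'] + t['score_x10']:
       score  score_x10  score_plus_score_x10
major                                        
Bio        2         20                    22
EE         1         10                    11
Econ       2         20                    22
Math       2         20                    22
Then the mean of column 'score_plus_score_x10': 19.25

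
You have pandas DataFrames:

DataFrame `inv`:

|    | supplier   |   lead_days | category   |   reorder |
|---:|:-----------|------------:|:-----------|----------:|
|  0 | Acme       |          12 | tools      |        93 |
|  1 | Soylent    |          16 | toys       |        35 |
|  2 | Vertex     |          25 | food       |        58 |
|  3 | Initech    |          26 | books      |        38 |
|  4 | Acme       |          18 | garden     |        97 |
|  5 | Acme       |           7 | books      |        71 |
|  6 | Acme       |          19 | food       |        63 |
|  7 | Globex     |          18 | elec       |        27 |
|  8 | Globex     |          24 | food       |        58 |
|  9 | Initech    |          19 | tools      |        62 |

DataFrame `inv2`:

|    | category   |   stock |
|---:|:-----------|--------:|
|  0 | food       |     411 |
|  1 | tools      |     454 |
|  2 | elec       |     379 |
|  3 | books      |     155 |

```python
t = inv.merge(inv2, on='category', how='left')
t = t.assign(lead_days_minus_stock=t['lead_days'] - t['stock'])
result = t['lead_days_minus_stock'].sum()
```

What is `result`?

-2680.0

merge on 'category' (how='left') → 10 rows:
  supplier  lead_days category  reorder  stock
0     Acme         12    tools       93  454.0
1  Soylent         16     toys       35    NaN
2   Vertex         25     food       58  411.0
3  Initech         26    books       38  155.0
4     Acme         18   garden       97    NaN
5     Acme          7    books       71  155.0
6     Acme         19     food       63  411.0
7   Globex         18     elec       27  379.0
8   Globex         24     food       58  411.0
9  Initech         19    tools       62  454.0
add column lead_days_minus_stock = t['lead_days'] - t['stock']:
  supplier  lead_days category  reorder  stock  lead_days_minus_stock
0     Acme         12    tools       93  454.0                 -442.0
1  Soylent         16     toys       35    NaN                    NaN
2   Vertex         25     food       58  411.0                 -386.0
3  Initech         26    books       38  155.0                 -129.0
4     Acme         18   garden       97    NaN                    NaN
5     Acme          7    books       71  155.0                 -148.0
6     Acme         19     food       63  411.0                 -392.0
7   Globex         18     elec       27  379.0                 -361.0
8   Globex         24     food       58  411.0                 -387.0
9  Initech         19    tools       62  454.0                 -435.0
Reading off the sum of column 'lead_days_minus_stock', we get -2680.0.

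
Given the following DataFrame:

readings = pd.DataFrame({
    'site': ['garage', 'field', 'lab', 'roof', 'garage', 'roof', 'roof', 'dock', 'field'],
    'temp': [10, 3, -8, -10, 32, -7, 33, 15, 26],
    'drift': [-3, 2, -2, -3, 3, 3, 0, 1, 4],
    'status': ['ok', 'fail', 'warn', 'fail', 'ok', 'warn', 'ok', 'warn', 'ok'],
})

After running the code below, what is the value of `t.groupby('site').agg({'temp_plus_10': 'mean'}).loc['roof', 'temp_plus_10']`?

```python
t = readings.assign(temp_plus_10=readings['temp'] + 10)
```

15.3333333333

add column temp_plus_10 = readings['temp'] + 10:
     site  temp  drift status  temp_plus_10
0  garage    10     -3     ok            20
1   field     3      2   fail            13
2     lab    -8     -2   warn             2
3    roof   -10     -3   fail             0
4  garage    32      3     ok            42
5    roof    -7      3   warn             3
6    roof    33      0     ok            43
7    dock    15      1   warn            25
8   field    26      4     ok            36
group by site, mean of temp_plus_10:
        temp_plus_10
site                
dock       25.000000
field      24.500000
garage     31.000000
lab         2.000000
roof       15.333333
Finally, value at row 'roof', column 'temp_plus_10' = 15.3333333333.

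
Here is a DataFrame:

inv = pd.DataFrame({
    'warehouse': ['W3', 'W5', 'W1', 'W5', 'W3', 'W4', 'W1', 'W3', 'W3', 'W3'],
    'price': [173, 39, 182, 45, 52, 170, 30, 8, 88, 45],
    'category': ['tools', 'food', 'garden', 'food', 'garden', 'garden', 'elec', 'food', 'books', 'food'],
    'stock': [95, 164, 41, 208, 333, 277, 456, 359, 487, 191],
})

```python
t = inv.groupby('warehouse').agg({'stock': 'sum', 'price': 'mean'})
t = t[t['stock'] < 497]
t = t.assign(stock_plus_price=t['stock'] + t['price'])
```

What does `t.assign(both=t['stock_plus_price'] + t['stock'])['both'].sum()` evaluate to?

1510.0

group by warehouse: sum(stock), mean(price):
           stock  price
warehouse              
W1           497  106.0
W3          1465   73.2
W4           277  170.0
W5           372   42.0
filter rows where stock < 497:
           stock  price
warehouse              
W4           277  170.0
W5           372   42.0
add column stock_plus_price = t['stock'] + t['price']:
           stock  price  stock_plus_price
warehouse                                
W4           277  170.0             447.0
W5           372   42.0             414.0
add column both = t['stock_plus_price'] + t['stock']:
           stock  price  stock_plus_price   both
warehouse                                       
W4           277  170.0             447.0  724.0
W5           372   42.0             414.0  786.0
Reading off the sum of column 'both', we get 1510.0.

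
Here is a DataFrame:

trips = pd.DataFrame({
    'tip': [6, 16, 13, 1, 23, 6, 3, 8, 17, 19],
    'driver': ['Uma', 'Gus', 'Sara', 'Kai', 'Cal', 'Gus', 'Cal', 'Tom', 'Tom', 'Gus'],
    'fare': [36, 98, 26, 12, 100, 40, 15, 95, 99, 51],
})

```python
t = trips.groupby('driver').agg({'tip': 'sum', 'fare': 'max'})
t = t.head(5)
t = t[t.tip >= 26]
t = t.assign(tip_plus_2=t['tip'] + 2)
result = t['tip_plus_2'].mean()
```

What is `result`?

group by driver: sum(tip), max(fare):
        tip  fare
driver           
Cal      26   100
Gus      41    98
Kai       1    12
Sara     13    26
Tom      25    99
Uma       6    36
take first 5 rows:
        tip  fare
driver           
Cal      26   100
Gus      41    98
Kai       1    12
Sara     13    26
Tom      25    99
filter rows where tip >= 26:
        tip  fare
driver           
Cal      26   100
Gus      41    98
add column tip_plus_2 = t['tip'] + 2:
        tip  fare  tip_plus_2
driver                       
Cal      26   100          28
Gus      41    98          43
Finally, mean of column 'tip_plus_2' = 35.5.

35.5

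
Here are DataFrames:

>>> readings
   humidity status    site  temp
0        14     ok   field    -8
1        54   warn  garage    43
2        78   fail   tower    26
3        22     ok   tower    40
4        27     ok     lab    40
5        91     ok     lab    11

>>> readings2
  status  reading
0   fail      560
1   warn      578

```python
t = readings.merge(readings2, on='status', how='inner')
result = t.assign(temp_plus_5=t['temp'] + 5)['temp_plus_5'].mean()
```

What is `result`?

merge on 'status' (how='inner') → 2 rows:
   humidity status    site  temp  reading
0        54   warn  garage    43      578
1        78   fail   tower    26      560
add column temp_plus_5 = t['temp'] + 5:
   humidity status    site  temp  reading  temp_plus_5
0        54   warn  garage    43      578           48
1        78   fail   tower    26      560           31
The mean of column 'temp_plus_5' is 39.5.

39.5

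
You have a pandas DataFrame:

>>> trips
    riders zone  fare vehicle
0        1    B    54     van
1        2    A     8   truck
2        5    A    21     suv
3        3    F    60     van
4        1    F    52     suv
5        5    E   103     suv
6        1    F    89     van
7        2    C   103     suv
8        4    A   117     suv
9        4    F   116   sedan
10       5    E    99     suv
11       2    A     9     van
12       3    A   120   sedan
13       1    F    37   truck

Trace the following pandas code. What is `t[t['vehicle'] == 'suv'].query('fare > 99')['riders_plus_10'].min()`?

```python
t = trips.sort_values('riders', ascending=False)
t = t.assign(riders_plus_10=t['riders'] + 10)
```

sort by riders descending:
    riders zone  fare vehicle
2        5    A    21     suv
5        5    E   103     suv
10       5    E    99     suv
8        4    A   117     suv
9        4    F   116   sedan
3        3    F    60     van
12       3    A   120   sedan
1        2    A     8   truck
7        2    C   103     suv
11       2    A     9     van
0        1    B    54     van
4        1    F    52     suv
6        1    F    89     van
13       1    F    37   truck
add column riders_plus_10 = t['riders'] + 10:
    riders zone  fare vehicle  riders_plus_10
2        5    A    21     suv              15
5        5    E   103     suv              15
10       5    E    99     suv              15
8        4    A   117     suv              14
9        4    F   116   sedan              14
3        3    F    60     van              13
12       3    A   120   sedan              13
1        2    A     8   truck              12
7        2    C   103     suv              12
11       2    A     9     van              12
0        1    B    54     van              11
4        1    F    52     suv              11
6        1    F    89     van              11
13       1    F    37   truck              11
filter rows where vehicle == 'suv':
    riders zone  fare vehicle  riders_plus_10
2        5    A    21     suv              15
5        5    E   103     suv              15
10       5    E    99     suv              15
8        4    A   117     suv              14
7        2    C   103     suv              12
4        1    F    52     suv              11
filter rows where fare > 99:
   riders zone  fare vehicle  riders_plus_10
5       5    E   103     suv              15
8       4    A   117     suv              14
7       2    C   103     suv              12
Hence 12.

12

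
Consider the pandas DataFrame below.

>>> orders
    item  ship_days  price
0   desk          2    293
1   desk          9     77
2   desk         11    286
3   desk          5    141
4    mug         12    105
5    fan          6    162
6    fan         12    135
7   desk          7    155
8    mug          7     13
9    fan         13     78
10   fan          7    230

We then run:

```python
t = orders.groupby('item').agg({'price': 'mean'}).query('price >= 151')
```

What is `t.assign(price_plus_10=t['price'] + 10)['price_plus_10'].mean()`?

group by item, mean of price:
       price
item        
desk  190.40
fan   151.25
mug    59.00
filter rows where price >= 151:
       price
item        
desk  190.40
fan   151.25
add column price_plus_10 = t['price'] + 10:
       price  price_plus_10
item                       
desk  190.40         200.40
fan   151.25         161.25
Then the mean of column 'price_plus_10': 180.825

180.825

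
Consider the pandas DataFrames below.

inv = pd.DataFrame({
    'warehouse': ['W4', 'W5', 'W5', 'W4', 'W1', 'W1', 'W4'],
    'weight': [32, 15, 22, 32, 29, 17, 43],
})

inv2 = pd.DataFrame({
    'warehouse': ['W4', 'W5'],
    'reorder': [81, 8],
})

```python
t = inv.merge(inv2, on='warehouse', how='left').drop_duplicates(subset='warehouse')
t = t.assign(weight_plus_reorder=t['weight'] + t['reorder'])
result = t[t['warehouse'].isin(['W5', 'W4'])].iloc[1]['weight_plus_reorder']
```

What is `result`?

merge on 'warehouse' (how='left') → 7 rows:
  warehouse  weight  reorder
0        W4      32     81.0
1        W5      15      8.0
2        W5      22      8.0
3        W4      32     81.0
4        W1      29      NaN
5        W1      17      NaN
6        W4      43     81.0
drop duplicate warehouse (keep=first):
  warehouse  weight  reorder
0        W4      32     81.0
1        W5      15      8.0
4        W1      29      NaN
add column weight_plus_reorder = t['weight'] + t['reorder']:
  warehouse  weight  reorder  weight_plus_reorder
0        W4      32     81.0                113.0
1        W5      15      8.0                 23.0
4        W1      29      NaN                  NaN
filter rows where warehouse in ['W5', 'W4']:
  warehouse  weight  reorder  weight_plus_reorder
0        W4      32     81.0                113.0
1        W5      15      8.0                 23.0
Hence 23.0.

23.0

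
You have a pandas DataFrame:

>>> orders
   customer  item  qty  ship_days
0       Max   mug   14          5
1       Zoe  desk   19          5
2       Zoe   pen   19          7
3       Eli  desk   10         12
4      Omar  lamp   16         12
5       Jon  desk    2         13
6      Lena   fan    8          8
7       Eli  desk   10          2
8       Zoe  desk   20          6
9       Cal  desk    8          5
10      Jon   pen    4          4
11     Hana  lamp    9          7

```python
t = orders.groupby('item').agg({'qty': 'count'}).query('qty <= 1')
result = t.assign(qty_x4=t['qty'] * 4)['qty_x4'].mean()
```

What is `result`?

4.0

group by item, count of qty:
      qty
item     
desk    6
fan     1
lamp    2
mug     1
pen     2
filter rows where qty <= 1:
      qty
item     
fan     1
mug     1
add column qty_x4 = t['qty'] * 4:
      qty  qty_x4
item             
fan     1       4
mug     1       4
Reading off the mean of column 'qty_x4', we get 4.0.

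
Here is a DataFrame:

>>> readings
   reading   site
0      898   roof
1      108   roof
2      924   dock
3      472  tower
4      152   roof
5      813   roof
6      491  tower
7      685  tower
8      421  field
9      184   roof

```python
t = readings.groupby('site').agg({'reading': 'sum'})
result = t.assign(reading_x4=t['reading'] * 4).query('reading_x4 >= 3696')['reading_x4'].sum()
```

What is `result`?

18908

group by site, sum of reading:
       reading
site          
dock       924
field      421
roof      2155
tower     1648
add column reading_x4 = t['reading'] * 4:
       reading  reading_x4
site                      
dock       924        3696
field      421        1684
roof      2155        8620
tower     1648        6592
filter rows where reading_x4 >= 3696:
       reading  reading_x4
site                      
dock       924        3696
roof      2155        8620
tower     1648        6592
Reading off the sum of column 'reading_x4', we get 18908.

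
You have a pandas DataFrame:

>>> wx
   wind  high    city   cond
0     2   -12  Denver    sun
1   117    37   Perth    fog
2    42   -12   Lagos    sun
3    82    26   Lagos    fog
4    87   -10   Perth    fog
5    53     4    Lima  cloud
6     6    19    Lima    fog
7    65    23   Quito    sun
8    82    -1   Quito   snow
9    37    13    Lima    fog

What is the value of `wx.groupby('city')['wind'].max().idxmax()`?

group by city, max of wind:
city
Denver      2
Lagos      82
Lima       53
Perth     117
Quito      82
Name: wind, dtype: int64
label with the largest value → Perth

Perth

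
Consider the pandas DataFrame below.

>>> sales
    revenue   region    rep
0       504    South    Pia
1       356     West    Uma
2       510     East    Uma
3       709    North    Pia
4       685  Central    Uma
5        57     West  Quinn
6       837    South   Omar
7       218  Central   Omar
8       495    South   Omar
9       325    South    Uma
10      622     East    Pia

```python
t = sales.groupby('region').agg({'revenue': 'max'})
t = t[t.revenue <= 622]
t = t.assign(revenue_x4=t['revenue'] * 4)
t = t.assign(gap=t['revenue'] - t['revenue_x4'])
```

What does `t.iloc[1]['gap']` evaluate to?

group by region, max of revenue:
         revenue
region          
Central      685
East         622
North        709
South        837
West         356
filter rows where revenue <= 622:
        revenue
region         
East        622
West        356
add column revenue_x4 = t['revenue'] * 4:
        revenue  revenue_x4
region                     
East        622        2488
West        356        1424
add column gap = t['revenue'] - t['revenue_x4']:
        revenue  revenue_x4   gap
region                           
East        622        2488 -1866
West        356        1424 -1068
Then the value at position 1, column 'gap': -1068

-1068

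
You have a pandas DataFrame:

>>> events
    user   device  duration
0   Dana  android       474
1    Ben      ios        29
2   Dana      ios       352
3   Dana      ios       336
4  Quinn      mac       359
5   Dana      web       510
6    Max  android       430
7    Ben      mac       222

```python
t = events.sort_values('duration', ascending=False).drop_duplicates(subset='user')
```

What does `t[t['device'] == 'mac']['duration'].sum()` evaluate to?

sort by duration descending:
    user   device  duration
5   Dana      web       510
0   Dana  android       474
6    Max  android       430
4  Quinn      mac       359
2   Dana      ios       352
3   Dana      ios       336
7    Ben      mac       222
1    Ben      ios        29
drop duplicate user (keep=first):
    user   device  duration
5   Dana      web       510
6    Max  android       430
4  Quinn      mac       359
7    Ben      mac       222
filter rows where device == 'mac':
    user device  duration
4  Quinn    mac       359
7    Ben    mac       222
Then the sum of column 'duration': 581

581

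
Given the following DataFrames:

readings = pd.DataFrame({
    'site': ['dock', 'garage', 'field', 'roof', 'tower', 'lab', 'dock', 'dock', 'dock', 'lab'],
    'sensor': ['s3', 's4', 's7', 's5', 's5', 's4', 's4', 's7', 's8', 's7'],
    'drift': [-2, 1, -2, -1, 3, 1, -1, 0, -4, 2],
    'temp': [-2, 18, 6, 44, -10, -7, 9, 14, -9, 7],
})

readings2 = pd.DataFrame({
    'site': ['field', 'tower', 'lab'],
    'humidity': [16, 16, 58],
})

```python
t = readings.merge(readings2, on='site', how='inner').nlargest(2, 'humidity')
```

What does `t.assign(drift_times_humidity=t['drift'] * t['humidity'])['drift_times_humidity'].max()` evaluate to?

116

merge on 'site' (how='inner') → 4 rows:
    site sensor  drift  temp  humidity
0  field     s7     -2     6        16
1  tower     s5      3   -10        16
2    lab     s4      1    -7        58
3    lab     s7      2     7        58
take 2 rows with largest humidity:
  site sensor  drift  temp  humidity
2  lab     s4      1    -7        58
3  lab     s7      2     7        58
add column drift_times_humidity = t['drift'] * t['humidity']:
  site sensor  drift  temp  humidity  drift_times_humidity
2  lab     s4      1    -7        58                    58
3  lab     s7      2     7        58                   116
max of column 'drift_times_humidity' → 116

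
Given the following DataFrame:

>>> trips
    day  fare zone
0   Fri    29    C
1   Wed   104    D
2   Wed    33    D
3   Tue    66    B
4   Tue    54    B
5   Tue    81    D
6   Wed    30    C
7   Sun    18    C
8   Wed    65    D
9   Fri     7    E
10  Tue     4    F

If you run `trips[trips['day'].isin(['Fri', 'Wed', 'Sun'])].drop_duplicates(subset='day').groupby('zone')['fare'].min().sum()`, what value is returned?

122

filter rows where day in ['Fri', 'Wed', 'Sun']:
   day  fare zone
0  Fri    29    C
1  Wed   104    D
2  Wed    33    D
6  Wed    30    C
7  Sun    18    C
8  Wed    65    D
9  Fri     7    E
drop duplicate day (keep=first):
   day  fare zone
0  Fri    29    C
1  Wed   104    D
7  Sun    18    C
group by zone, min of fare:
zone
C     18
D    104
Name: fare, dtype: int64
sum of the resulting series → 122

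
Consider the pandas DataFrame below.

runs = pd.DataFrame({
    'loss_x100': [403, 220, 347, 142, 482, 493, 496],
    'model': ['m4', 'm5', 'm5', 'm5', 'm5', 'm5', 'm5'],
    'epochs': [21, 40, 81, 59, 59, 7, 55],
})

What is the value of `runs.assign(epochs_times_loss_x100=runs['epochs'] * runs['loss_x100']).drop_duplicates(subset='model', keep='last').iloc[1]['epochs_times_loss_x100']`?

add column epochs_times_loss_x100 = runs['epochs'] * runs['loss_x100']:
   loss_x100 model  epochs  epochs_times_loss_x100
0        403    m4      21                    8463
1        220    m5      40                    8800
2        347    m5      81                   28107
3        142    m5      59                    8378
4        482    m5      59                   28438
5        493    m5       7                    3451
6        496    m5      55                   27280
drop duplicate model (keep=last):
   loss_x100 model  epochs  epochs_times_loss_x100
0        403    m4      21                    8463
6        496    m5      55                   27280
value at position 1, column 'epochs_times_loss_x100' → 27280

27280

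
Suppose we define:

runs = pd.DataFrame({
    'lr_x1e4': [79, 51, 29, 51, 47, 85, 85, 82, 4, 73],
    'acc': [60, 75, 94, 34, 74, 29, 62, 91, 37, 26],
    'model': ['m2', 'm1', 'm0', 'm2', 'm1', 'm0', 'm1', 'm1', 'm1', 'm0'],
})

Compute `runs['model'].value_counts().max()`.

5

value_counts of model:
model
m1    5
m0    3
m2    2
Name: count, dtype: int64
Hence 5.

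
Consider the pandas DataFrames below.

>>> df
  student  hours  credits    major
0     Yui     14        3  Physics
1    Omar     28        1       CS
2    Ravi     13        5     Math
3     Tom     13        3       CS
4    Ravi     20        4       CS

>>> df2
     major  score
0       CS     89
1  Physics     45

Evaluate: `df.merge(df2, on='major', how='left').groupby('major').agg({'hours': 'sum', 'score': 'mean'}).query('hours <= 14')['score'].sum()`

45.0

merge on 'major' (how='left') → 5 rows:
  student  hours  credits    major  score
0     Yui     14        3  Physics   45.0
1    Omar     28        1       CS   89.0
2    Ravi     13        5     Math    NaN
3     Tom     13        3       CS   89.0
4    Ravi     20        4       CS   89.0
group by major: sum(hours), mean(score):
         hours  score
major                
CS          61   89.0
Math        13    NaN
Physics     14   45.0
filter rows where hours <= 14:
         hours  score
major                
Math        13    NaN
Physics     14   45.0
Finally, sum of column 'score' = 45.0.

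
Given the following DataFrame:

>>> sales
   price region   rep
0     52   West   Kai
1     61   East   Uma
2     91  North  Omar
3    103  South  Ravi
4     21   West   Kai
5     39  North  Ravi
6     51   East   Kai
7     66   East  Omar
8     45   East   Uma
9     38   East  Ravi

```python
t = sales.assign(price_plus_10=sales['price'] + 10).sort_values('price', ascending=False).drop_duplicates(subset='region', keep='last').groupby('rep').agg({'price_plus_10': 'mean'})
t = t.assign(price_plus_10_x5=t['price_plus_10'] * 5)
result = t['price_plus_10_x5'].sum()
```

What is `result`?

add column price_plus_10 = sales['price'] + 10:
   price region   rep  price_plus_10
0     52   West   Kai             62
1     61   East   Uma             71
2     91  North  Omar            101
3    103  South  Ravi            113
4     21   West   Kai             31
5     39  North  Ravi             49
6     51   East   Kai             61
7     66   East  Omar             76
8     45   East   Uma             55
9     38   East  Ravi             48
sort by price descending:
   price region   rep  price_plus_10
3    103  South  Ravi            113
2     91  North  Omar            101
7     66   East  Omar             76
1     61   East   Uma             71
0     52   West   Kai             62
6     51   East   Kai             61
8     45   East   Uma             55
5     39  North  Ravi             49
9     38   East  Ravi             48
4     21   West   Kai             31
drop duplicate region (keep=last):
   price region   rep  price_plus_10
3    103  South  Ravi            113
5     39  North  Ravi             49
9     38   East  Ravi             48
4     21   West   Kai             31
group by rep, mean of price_plus_10:
      price_plus_10
rep                
Kai            31.0
Ravi           70.0
add column price_plus_10_x5 = t['price_plus_10'] * 5:
      price_plus_10  price_plus_10_x5
rep                                  
Kai            31.0             155.0
Ravi           70.0             350.0

505.0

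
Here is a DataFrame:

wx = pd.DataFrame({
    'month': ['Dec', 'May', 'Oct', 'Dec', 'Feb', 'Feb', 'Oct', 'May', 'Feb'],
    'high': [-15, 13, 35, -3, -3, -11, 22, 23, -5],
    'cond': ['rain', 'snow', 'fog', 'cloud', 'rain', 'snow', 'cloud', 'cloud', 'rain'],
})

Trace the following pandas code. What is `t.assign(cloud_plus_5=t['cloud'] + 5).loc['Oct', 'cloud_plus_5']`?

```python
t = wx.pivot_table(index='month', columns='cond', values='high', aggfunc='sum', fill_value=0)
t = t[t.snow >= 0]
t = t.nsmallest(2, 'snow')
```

27

pivot: rows=month, cols=cond, sum(high):
cond   cloud  fog  rain  snow
month                        
Dec       -3    0   -15     0
Feb        0    0    -8   -11
May       23    0     0    13
Oct       22   35     0     0
filter rows where snow >= 0:
cond   cloud  fog  rain  snow
month                        
Dec       -3    0   -15     0
May       23    0     0    13
Oct       22   35     0     0
take 2 rows with smallest snow:
cond   cloud  fog  rain  snow
month                        
Dec       -3    0   -15     0
Oct       22   35     0     0
add column cloud_plus_5 = t['cloud'] + 5:
cond   cloud  fog  rain  snow  cloud_plus_5
month                                      
Dec       -3    0   -15     0             2
Oct       22   35     0     0            27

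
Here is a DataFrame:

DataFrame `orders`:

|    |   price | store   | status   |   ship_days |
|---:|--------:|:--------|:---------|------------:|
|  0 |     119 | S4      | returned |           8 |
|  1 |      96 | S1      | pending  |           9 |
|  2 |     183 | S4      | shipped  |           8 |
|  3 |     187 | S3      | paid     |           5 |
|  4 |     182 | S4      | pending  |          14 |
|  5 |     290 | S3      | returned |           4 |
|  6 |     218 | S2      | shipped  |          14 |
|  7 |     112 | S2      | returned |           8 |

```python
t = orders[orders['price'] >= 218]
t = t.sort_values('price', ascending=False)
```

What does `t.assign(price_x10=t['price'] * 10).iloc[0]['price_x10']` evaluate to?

filter rows where price >= 218:
   price store    status  ship_days
5    290    S3  returned          4
6    218    S2   shipped         14
sort by price descending:
   price store    status  ship_days
5    290    S3  returned          4
6    218    S2   shipped         14
add column price_x10 = t['price'] * 10:
   price store    status  ship_days  price_x10
5    290    S3  returned          4       2900
6    218    S2   shipped         14       2180

2900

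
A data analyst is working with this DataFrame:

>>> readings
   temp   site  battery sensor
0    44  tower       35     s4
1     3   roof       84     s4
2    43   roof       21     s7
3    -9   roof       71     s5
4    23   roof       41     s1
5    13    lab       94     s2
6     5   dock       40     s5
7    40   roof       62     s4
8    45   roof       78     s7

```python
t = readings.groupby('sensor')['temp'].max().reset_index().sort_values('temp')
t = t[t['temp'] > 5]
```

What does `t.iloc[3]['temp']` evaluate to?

group by sensor, max of temp:
sensor
s1    23
s2    13
s4    44
s5     5
s7    45
Name: temp, dtype: int64
reset_index():
  sensor  temp
0     s1    23
1     s2    13
2     s4    44
3     s5     5
4     s7    45
sort by temp:
  sensor  temp
3     s5     5
1     s2    13
0     s1    23
2     s4    44
4     s7    45
filter rows where temp > 5:
  sensor  temp
1     s2    13
0     s1    23
2     s4    44
4     s7    45

45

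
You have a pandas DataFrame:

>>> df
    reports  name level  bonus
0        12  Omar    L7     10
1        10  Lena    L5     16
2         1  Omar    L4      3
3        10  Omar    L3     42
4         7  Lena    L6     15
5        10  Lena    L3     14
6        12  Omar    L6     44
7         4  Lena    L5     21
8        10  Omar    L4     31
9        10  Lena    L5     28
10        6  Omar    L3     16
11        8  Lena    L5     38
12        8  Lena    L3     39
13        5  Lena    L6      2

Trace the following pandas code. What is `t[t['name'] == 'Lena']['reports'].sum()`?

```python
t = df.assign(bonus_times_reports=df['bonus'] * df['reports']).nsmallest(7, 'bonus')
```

add column bonus_times_reports = df['bonus'] * df['reports']:
    reports  name level  bonus  bonus_times_reports
0        12  Omar    L7     10                  120
1        10  Lena    L5     16                  160
2         1  Omar    L4      3                    3
3        10  Omar    L3     42                  420
4         7  Lena    L6     15                  105
5        10  Lena    L3     14                  140
6        12  Omar    L6     44                  528
7         4  Lena    L5     21                   84
8        10  Omar    L4     31                  310
9        10  Lena    L5     28                  280
10        6  Omar    L3     16                   96
11        8  Lena    L5     38                  304
12        8  Lena    L3     39                  312
13        5  Lena    L6      2                   10
take 7 rows with smallest bonus:
    reports  name level  bonus  bonus_times_reports
13        5  Lena    L6      2                   10
2         1  Omar    L4      3                    3
0        12  Omar    L7     10                  120
5        10  Lena    L3     14                  140
4         7  Lena    L6     15                  105
1        10  Lena    L5     16                  160
10        6  Omar    L3     16                   96
filter rows where name == 'Lena':
    reports  name level  bonus  bonus_times_reports
13        5  Lena    L6      2                   10
5        10  Lena    L3     14                  140
4         7  Lena    L6     15                  105
1        10  Lena    L5     16                  160
Hence 32.

32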